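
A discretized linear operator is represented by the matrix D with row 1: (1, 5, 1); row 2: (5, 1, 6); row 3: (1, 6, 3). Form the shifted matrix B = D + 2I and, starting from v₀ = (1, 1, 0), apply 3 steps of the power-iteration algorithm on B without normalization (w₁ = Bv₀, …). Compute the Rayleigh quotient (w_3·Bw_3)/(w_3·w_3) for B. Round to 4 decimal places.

μ ≈ 12.0048

B = D + 2I has rows (3, 5, 1); (5, 3, 6); (1, 6, 5)
w1 = Bv₀ = (3·1 + 5·1 + 1·0; 5·1 + 3·1 + 6·0; 1·1 + 6·1 + 5·0) = (8, 8, 7)
w2 = Bw1 = (3·8 + 5·8 + 1·7; 5·8 + 3·8 + 6·7; 1·8 + 6·8 + 5·7) = (71, 106, 91)
w3 = Bw2 = (834, 1219, 1162)
Bw3 = (9759, 14799, 13958)
w3·Bw3 = 42398183; w3·w3 = 3531761; μ ≈ 42398183/3531761 = 12.0048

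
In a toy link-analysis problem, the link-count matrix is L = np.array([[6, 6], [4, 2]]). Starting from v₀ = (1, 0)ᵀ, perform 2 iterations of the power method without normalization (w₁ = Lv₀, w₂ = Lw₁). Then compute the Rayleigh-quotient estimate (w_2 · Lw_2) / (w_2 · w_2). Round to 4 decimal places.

w1 = Lv₀ = (6·1 + 6·0; 4·1 + 2·0) = (6, 4)
w2 = Lw1 = (6·6 + 6·4; 4·6 + 2·4) = (60, 32)
Lw2 = (552, 304)
w2·Lw2 = 60·552 + 32·304 = 42848; w2·w2 = 60·60 + 32·32 = 4624
λ ≈ 42848/4624 = 9.2664

9.2664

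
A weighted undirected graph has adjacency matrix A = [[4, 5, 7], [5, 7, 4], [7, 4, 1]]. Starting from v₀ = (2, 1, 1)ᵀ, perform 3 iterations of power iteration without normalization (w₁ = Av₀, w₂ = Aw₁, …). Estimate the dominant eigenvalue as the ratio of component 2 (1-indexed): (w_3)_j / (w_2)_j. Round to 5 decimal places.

λ ≈ 14.93189

w1 = Av₀ = (20, 21, 19)
w2 = Aw1 = (318, 323, 243)
w3 = Aw2 = (4588, 4823, 3761)
Ratio at component: 4823 / 323 = 14.93189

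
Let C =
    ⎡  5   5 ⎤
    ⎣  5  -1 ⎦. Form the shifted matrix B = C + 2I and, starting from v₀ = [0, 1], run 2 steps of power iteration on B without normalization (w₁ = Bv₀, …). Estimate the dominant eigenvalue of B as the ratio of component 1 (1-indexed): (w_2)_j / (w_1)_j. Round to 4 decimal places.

μ ≈ 8.0000

B = C + 2I has rows (7, 5); (5, 1)
w1 = Bv₀ = (7·0 + 5·1; 5·0 + 1·1) = (5, 1)
w2 = Bw1 = (7·5 + 5·1; 5·5 + 1·1) = (40, 26)
Ratio: 40/5 = 8.0000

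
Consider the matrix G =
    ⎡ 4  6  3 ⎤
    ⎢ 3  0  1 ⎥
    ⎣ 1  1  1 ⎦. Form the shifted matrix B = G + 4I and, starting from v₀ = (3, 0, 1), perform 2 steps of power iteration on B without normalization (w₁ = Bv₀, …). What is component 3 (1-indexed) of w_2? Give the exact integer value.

B = G + 4I has rows (8, 6, 3); (3, 4, 1); (1, 1, 5)
w1 = Bv₀ = (8·3 + 6·0 + 3·1; 3·3 + 4·0 + 1·1; 1·3 + 1·0 + 5·1) = (27, 10, 8)
w2 = Bw1 = (8·27 + 6·10 + 3·8; 3·27 + 4·10 + 1·8; 1·27 + 1·10 + 5·8) = (300, 129, 77)
Requested component of w2: 77

77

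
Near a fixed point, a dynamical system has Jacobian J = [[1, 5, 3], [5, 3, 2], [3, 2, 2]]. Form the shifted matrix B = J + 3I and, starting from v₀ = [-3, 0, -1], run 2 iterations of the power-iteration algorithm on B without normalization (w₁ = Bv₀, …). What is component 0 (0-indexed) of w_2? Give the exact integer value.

-187

B = J + 3I has rows (4, 5, 3); (5, 6, 2); (3, 2, 5)
w1 = Bv₀ = (-15, -17, -14)
w2 = Bw1 = (-187, -205, -149)
Requested component of w2: -187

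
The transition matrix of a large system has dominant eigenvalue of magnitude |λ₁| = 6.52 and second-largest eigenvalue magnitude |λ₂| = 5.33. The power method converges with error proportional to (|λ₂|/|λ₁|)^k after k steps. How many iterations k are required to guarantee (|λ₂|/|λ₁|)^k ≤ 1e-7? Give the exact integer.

|λ₂/λ₁| = 5.33/6.52 = 0.81748
Need k ≥ ln(1e-7) / ln(0.81748) = -16.1181 / -0.2015 ≈ 79.981
Smallest integer k satisfying the bound: 80

80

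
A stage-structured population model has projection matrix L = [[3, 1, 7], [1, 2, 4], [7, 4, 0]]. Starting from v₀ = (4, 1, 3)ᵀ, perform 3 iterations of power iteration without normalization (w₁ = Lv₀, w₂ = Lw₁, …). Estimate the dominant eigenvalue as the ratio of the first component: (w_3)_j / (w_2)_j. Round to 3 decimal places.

λ ≈ 9.884

w1 = Lv₀ = (3·4 + 1·1 + 7·3; 1·4 + 2·1 + 4·3; 7·4 + 4·1 + 0·3) = (34, 18, 32)
w2 = Lw1 = (3·34 + 1·18 + 7·32; 1·34 + 2·18 + 4·32; 7·34 + 4·18 + 0·32) = (344, 198, 310)
w3 = Lw2 = (3400, 1980, 3200)
Ratio at component: 3400 / 344 = 9.884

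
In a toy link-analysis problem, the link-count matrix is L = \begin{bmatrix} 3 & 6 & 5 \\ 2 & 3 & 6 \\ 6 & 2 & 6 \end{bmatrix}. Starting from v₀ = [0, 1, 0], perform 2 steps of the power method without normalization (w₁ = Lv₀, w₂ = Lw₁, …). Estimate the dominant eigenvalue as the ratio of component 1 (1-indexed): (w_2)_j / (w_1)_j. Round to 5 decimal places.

λ ≈ 7.66667

w1 = Lv₀ = (3·0 + 6·1 + 5·0; 2·0 + 3·1 + 6·0; 6·0 + 2·1 + 6·0) = (6, 3, 2)
w2 = Lw1 = (3·6 + 6·3 + 5·2; 2·6 + 3·3 + 6·2; 6·6 + 2·3 + 6·2) = (46, 33, 54)
Ratio at component: 46 / 6 = 7.66667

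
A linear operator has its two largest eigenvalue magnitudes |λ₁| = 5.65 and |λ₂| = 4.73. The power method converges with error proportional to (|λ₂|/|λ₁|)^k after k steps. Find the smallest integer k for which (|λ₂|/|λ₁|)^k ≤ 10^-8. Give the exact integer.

|λ₂/λ₁| = 4.73/5.65 = 0.83717
Need k ≥ ln(10^-8) / ln(0.83717) = -18.4207 / -0.1777 ≈ 103.644
Smallest integer k satisfying the bound: 104

104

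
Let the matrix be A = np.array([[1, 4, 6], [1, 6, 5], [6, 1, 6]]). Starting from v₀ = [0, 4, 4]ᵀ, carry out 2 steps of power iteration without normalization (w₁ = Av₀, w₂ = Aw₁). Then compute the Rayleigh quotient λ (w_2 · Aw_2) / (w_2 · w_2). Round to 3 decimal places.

w1 = Av₀ = (1·0 + 4·4 + 6·4; 1·0 + 6·4 + 5·4; 6·0 + 1·4 + 6·4) = (40, 44, 28)
w2 = Aw1 = (1·40 + 4·44 + 6·28; 1·40 + 6·44 + 5·28; 6·40 + 1·44 + 6·28) = (384, 444, 452)
Aw2 = (4872, 5308, 5460)
w2·Aw2 = 384·4872 + 444·5308 + 452·5460 = 6695520; w2·w2 = 384·384 + 444·444 + 452·452 = 548896
λ ≈ 6695520/548896 = 12.198

12.198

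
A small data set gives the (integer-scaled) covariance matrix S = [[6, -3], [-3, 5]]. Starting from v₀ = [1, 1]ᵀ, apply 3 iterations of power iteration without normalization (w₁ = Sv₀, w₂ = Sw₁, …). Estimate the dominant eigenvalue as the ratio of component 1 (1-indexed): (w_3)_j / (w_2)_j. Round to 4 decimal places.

w1 = Sv₀ = (6·1 + (-3)·1; (-3)·1 + 5·1) = (3, 2)
w2 = Sw1 = (6·3 + (-3)·2; (-3)·3 + 5·2) = (12, 1)
w3 = Sw2 = (69, -31)
Ratio at component: 69 / 12 = 5.7500

5.7500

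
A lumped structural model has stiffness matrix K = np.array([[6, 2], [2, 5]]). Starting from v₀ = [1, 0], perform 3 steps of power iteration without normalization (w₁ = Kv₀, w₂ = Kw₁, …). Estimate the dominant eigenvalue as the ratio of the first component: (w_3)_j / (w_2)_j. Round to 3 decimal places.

7.100

w1 = Kv₀ = (6·1 + 2·0; 2·1 + 5·0) = (6, 2)
w2 = Kw1 = (6·6 + 2·2; 2·6 + 5·2) = (40, 22)
w3 = Kw2 = (284, 190)
Ratio at component: 284 / 40 = 7.100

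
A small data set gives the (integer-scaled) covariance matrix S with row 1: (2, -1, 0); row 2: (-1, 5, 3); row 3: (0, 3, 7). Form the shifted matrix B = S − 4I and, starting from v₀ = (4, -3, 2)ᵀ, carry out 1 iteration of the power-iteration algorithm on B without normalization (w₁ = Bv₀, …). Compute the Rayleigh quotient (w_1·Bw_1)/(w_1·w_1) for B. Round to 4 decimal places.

μ ≈ -0.4000

B = S − 4I has rows (-2, -1, 0); (-1, 1, 3); (0, 3, 3)
w1 = Bv₀ = (-5, -1, -3)
Bw1 = (11, -5, -12)
w1·Bw1 = -14; w1·w1 = 35; μ ≈ -14/35 = -0.4000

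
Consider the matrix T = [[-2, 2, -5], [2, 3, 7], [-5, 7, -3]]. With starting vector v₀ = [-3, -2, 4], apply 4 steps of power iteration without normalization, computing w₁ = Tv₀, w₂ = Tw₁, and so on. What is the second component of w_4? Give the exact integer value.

w1 = Tv₀ = ((-2)·(-3) + 2·(-2) + (-5)·4; 2·(-3) + 3·(-2) + 7·4; (-5)·(-3) + 7·(-2) + (-3)·4) = (-18, 16, -11)
w2 = Tw1 = ((-2)·(-18) + 2·16 + (-5)·(-11); 2·(-18) + 3·16 + 7·(-11); (-5)·(-18) + 7·16 + (-3)·(-11)) = (123, -65, 235)
w3 = Tw2 = (-1551, 1696, -1775)
w4 = Tw3 = (15369, -10439, 24952)
The requested component of w4 is -10439.

-10439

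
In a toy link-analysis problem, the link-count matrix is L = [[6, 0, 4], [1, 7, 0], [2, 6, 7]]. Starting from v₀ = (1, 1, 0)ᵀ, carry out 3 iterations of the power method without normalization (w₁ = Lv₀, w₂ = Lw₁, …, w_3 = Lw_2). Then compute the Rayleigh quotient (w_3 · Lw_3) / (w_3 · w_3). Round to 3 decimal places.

w1 = Lv₀ = (6, 8, 8)
w2 = Lw1 = (68, 62, 116)
w3 = Lw2 = (872, 502, 1320)
Lw3 = (10512, 4386, 13996)
w3·Lw3 = 872·10512 + 502·4386 + 1320·13996 = 29842956; w3·w3 = 872·872 + 502·502 + 1320·1320 = 2754788
λ ≈ 29842956/2754788 = 10.833

10.833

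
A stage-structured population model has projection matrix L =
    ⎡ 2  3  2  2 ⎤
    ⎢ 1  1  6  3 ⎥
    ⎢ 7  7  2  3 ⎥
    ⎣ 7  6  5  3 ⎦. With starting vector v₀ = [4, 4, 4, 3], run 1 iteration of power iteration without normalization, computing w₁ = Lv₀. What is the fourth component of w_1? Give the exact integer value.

w1 = Lv₀ = (34, 41, 73, 81)
The requested component of w1 is 81.

81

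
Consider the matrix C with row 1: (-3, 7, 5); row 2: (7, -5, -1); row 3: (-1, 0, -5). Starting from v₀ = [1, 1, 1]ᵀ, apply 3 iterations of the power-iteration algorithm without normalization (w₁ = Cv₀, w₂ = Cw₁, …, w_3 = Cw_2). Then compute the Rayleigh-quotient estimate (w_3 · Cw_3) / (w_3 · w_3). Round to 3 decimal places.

λ ≈ -11.161

w1 = Cv₀ = (9, 1, -6)
w2 = Cw1 = (-50, 64, 21)
w3 = Cw2 = (703, -691, -55)
Cw3 = (-7221, 8431, -428)
w3·Cw3 = 703·(-7221) + (-691)·8431 + (-55)·(-428) = -10878644; w3·w3 = 703·703 + (-691)·(-691) + (-55)·(-55) = 974715
λ ≈ -10878644/974715 = -11.161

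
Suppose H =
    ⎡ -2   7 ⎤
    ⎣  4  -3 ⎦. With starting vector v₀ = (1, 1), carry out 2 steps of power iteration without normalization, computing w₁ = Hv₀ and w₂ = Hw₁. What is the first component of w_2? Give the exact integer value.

-3

w1 = Hv₀ = (5, 1)
w2 = Hw1 = (-3, 17)
The requested component of w2 is -3.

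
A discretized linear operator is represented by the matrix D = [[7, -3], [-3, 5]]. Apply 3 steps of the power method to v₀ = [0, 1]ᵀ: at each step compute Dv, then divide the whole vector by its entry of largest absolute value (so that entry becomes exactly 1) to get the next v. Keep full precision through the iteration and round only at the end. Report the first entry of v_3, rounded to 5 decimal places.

Dv0 = (-3.000000, 5.000000); divide by 5.000000 → v1 = (-0.600000, 1.000000)
Dv1 = (-7.200000, 6.800000); divide by -7.200000 → v2 = (1.000000, -0.944444)
Dv2 = (9.833333, -7.722222); divide by 9.833333 → v3 = (1.000000, -0.785311)
Requested entry of v3: -354/-354 = 1.00000

1.00000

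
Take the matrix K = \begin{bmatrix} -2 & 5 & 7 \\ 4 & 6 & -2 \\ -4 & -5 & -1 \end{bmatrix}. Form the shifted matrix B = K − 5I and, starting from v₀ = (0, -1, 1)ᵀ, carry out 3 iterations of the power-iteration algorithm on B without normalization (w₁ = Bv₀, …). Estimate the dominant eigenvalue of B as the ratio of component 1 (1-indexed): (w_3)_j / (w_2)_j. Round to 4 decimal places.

B = K − 5I has rows (-7, 5, 7); (4, 1, -2); (-4, -5, -6)
w1 = Bv₀ = ((-7)·0 + 5·(-1) + 7·1; 4·0 + 1·(-1) + (-2)·1; (-4)·0 + (-5)·(-1) + (-6)·1) = (2, -3, -1)
w2 = Bw1 = ((-7)·2 + 5·(-3) + 7·(-1); 4·2 + 1·(-3) + (-2)·(-1); (-4)·2 + (-5)·(-3) + (-6)·(-1)) = (-36, 7, 13)
w3 = Bw2 = (378, -163, 31)
Ratio: 378/-36 = -10.5000

-10.5000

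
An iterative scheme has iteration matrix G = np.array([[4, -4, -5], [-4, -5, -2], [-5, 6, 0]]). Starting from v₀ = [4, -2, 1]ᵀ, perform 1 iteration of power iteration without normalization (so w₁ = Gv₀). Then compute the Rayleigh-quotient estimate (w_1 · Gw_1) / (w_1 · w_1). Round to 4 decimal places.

w1 = Gv₀ = (4·4 + (-4)·(-2) + (-5)·1; (-4)·4 + (-5)·(-2) + (-2)·1; (-5)·4 + 6·(-2) + 0·1) = (19, -8, -32)
Gw1 = (268, 28, -143)
w1·Gw1 = 19·268 + (-8)·28 + (-32)·(-143) = 9444; w1·w1 = 19·19 + (-8)·(-8) + (-32)·(-32) = 1449
λ ≈ 9444/1449 = 6.5176

λ ≈ 6.5176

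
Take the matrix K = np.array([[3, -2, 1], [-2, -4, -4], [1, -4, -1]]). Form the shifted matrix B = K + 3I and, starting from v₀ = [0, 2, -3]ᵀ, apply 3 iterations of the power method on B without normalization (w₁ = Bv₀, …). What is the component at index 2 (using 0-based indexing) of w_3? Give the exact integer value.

B = K + 3I has rows (6, -2, 1); (-2, -1, -4); (1, -4, 2)
w1 = Bv₀ = (6·0 + (-2)·2 + 1·(-3); (-2)·0 + (-1)·2 + (-4)·(-3); 1·0 + (-4)·2 + 2·(-3)) = (-7, 10, -14)
w2 = Bw1 = (6·(-7) + (-2)·10 + 1·(-14); (-2)·(-7) + (-1)·10 + (-4)·(-14); 1·(-7) + (-4)·10 + 2·(-14)) = (-76, 60, -75)
w3 = Bw2 = (-651, 392, -466)
Requested component of w3: -466

-466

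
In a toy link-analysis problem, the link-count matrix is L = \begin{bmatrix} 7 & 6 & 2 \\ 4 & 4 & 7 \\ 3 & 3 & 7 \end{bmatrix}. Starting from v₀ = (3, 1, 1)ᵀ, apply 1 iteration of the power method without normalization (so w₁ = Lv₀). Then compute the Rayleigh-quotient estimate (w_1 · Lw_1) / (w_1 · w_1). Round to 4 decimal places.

λ ≈ 14.0526

w1 = Lv₀ = (29, 23, 19)
Lw1 = (379, 341, 289)
w1·Lw1 = 29·379 + 23·341 + 19·289 = 24325; w1·w1 = 29·29 + 23·23 + 19·19 = 1731
λ ≈ 24325/1731 = 14.0526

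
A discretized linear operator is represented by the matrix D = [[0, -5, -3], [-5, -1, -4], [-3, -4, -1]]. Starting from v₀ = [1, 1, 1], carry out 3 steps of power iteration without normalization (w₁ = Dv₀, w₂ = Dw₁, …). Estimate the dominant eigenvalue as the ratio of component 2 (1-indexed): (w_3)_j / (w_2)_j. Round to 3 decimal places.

-9.024

w1 = Dv₀ = (0·1 + (-5)·1 + (-3)·1; (-5)·1 + (-1)·1 + (-4)·1; (-3)·1 + (-4)·1 + (-1)·1) = (-8, -10, -8)
w2 = Dw1 = (0·(-8) + (-5)·(-10) + (-3)·(-8); (-5)·(-8) + (-1)·(-10) + (-4)·(-8); (-3)·(-8) + (-4)·(-10) + (-1)·(-8)) = (74, 82, 72)
w3 = Dw2 = (-626, -740, -622)
Ratio at component: -740 / 82 = -9.024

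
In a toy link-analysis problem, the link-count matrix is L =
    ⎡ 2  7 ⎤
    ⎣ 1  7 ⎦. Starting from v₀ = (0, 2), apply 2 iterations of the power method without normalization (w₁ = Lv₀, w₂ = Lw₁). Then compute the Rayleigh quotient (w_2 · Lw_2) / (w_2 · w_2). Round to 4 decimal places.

w1 = Lv₀ = (2·0 + 7·2; 1·0 + 7·2) = (14, 14)
w2 = Lw1 = (2·14 + 7·14; 1·14 + 7·14) = (126, 112)
Lw2 = (1036, 910)
w2·Lw2 = 126·1036 + 112·910 = 232456; w2·w2 = 126·126 + 112·112 = 28420
λ ≈ 232456/28420 = 8.1793

λ ≈ 8.1793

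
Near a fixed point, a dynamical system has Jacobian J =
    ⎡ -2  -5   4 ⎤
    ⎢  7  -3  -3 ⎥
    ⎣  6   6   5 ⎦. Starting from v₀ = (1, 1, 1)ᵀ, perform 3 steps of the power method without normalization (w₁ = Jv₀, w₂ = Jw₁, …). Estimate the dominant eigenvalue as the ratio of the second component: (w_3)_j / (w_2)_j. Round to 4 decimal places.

-6.5200

w1 = Jv₀ = ((-2)·1 + (-5)·1 + 4·1; 7·1 + (-3)·1 + (-3)·1; 6·1 + 6·1 + 5·1) = (-3, 1, 17)
w2 = Jw1 = ((-2)·(-3) + (-5)·1 + 4·17; 7·(-3) + (-3)·1 + (-3)·17; 6·(-3) + 6·1 + 5·17) = (69, -75, 73)
w3 = Jw2 = (529, 489, 329)
Ratio at component: 489 / -75 = -6.5200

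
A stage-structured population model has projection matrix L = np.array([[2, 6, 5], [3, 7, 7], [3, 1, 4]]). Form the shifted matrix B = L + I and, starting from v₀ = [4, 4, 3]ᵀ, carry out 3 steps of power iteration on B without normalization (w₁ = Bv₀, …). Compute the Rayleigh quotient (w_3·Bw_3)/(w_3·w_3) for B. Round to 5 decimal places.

13.22864

B = L + I has rows (3, 6, 5); (3, 8, 7); (3, 1, 5)
w1 = Bv₀ = (3·4 + 6·4 + 5·3; 3·4 + 8·4 + 7·3; 3·4 + 1·4 + 5·3) = (51, 65, 31)
w2 = Bw1 = (3·51 + 6·65 + 5·31; 3·51 + 8·65 + 7·31; 3·51 + 1·65 + 5·31) = (698, 890, 373)
w3 = Bw2 = (9299, 11825, 4849)
Bw3 = (123092, 156440, 63967)
w3·Bw3 = 3304711491; w3·w3 = 249814827; μ ≈ 3304711491/249814827 = 13.22864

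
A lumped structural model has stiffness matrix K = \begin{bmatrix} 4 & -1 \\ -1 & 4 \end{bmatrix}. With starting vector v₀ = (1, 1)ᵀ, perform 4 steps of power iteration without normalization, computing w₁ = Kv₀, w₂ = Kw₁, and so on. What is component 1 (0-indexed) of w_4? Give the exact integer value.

w1 = Kv₀ = (3, 3)
w2 = Kw1 = (9, 9)
w3 = Kw2 = (27, 27)
w4 = Kw3 = (81, 81)
The requested component of w4 is 81.

81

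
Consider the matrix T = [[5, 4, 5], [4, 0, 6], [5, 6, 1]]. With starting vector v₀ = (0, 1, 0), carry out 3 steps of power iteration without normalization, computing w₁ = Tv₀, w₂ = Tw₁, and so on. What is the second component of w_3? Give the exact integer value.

w1 = Tv₀ = (5·0 + 4·1 + 5·0; 4·0 + 0·1 + 6·0; 5·0 + 6·1 + 1·0) = (4, 0, 6)
w2 = Tw1 = (5·4 + 4·0 + 5·6; 4·4 + 0·0 + 6·6; 5·4 + 6·0 + 1·6) = (50, 52, 26)
w3 = Tw2 = (588, 356, 588)
The requested component of w3 is 356.

356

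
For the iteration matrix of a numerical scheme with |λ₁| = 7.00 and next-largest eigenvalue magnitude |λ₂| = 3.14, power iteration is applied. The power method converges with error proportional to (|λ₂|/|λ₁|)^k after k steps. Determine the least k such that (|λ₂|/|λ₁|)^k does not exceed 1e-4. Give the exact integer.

12

|λ₂/λ₁| = 3.14/7.00 = 0.44857
Need k ≥ ln(1e-4) / ln(0.44857) = -9.2103 / -0.8017 ≈ 11.489
Smallest integer k satisfying the bound: 12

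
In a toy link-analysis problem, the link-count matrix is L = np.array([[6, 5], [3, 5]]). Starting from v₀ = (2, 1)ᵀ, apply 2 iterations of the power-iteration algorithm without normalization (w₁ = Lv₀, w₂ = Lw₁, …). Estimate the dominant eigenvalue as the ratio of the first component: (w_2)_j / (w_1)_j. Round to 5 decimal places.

λ ≈ 9.23529

w1 = Lv₀ = (6·2 + 5·1; 3·2 + 5·1) = (17, 11)
w2 = Lw1 = (6·17 + 5·11; 3·17 + 5·11) = (157, 106)
Ratio at component: 157 / 17 = 9.23529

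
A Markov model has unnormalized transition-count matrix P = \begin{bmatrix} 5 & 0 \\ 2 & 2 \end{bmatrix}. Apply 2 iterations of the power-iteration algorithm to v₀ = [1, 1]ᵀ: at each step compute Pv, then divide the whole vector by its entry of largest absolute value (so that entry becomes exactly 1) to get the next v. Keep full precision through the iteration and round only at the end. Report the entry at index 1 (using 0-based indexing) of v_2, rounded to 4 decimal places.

0.7200

Pv0 = (5.00000, 4.00000); divide by 5.00000 → v1 = (1.00000, 0.80000)
Pv1 = (5.00000, 3.60000); divide by 5.00000 → v2 = (1.00000, 0.72000)
Requested entry of v2: 18/25 = 0.7200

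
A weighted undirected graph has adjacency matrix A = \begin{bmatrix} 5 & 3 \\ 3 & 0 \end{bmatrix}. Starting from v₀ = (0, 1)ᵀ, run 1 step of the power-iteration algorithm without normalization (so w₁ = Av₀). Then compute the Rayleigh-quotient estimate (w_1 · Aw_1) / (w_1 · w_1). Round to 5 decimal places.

w1 = Av₀ = (5·0 + 3·1; 3·0 + 0·1) = (3, 0)
Aw1 = (15, 9)
w1·Aw1 = 3·15 + 0·9 = 45; w1·w1 = 3·3 + 0·0 = 9
λ ≈ 45/9 = 5.00000

λ ≈ 5.00000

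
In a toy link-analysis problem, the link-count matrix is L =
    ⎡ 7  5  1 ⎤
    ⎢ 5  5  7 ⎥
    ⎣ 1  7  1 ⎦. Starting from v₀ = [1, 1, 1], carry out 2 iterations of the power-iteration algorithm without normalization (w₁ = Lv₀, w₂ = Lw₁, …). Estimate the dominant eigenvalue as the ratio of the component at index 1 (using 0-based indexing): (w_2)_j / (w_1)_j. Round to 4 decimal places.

λ ≈ 12.5294

w1 = Lv₀ = (7·1 + 5·1 + 1·1; 5·1 + 5·1 + 7·1; 1·1 + 7·1 + 1·1) = (13, 17, 9)
w2 = Lw1 = (7·13 + 5·17 + 1·9; 5·13 + 5·17 + 7·9; 1·13 + 7·17 + 1·9) = (185, 213, 141)
Ratio at component: 213 / 17 = 12.5294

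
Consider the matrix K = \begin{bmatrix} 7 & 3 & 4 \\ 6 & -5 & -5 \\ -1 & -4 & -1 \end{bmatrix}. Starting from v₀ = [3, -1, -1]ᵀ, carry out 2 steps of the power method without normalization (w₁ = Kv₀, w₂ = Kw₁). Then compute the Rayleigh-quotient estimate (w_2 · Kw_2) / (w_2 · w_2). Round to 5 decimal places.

λ ≈ -0.83244

w1 = Kv₀ = (7·3 + 3·(-1) + 4·(-1); 6·3 + (-5)·(-1) + (-5)·(-1); (-1)·3 + (-4)·(-1) + (-1)·(-1)) = (14, 28, 2)
w2 = Kw1 = (7·14 + 3·28 + 4·2; 6·14 + (-5)·28 + (-5)·2; (-1)·14 + (-4)·28 + (-1)·2) = (190, -66, -128)
Kw2 = (620, 2110, 202)
w2·Kw2 = 190·620 + (-66)·2110 + (-128)·202 = -47316; w2·w2 = 190·190 + (-66)·(-66) + (-128)·(-128) = 56840
λ ≈ -47316/56840 = -0.83244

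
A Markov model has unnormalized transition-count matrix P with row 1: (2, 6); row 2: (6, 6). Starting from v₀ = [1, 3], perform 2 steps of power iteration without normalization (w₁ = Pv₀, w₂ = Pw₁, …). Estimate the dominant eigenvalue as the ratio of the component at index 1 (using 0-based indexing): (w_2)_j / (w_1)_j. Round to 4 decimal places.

11.0000

w1 = Pv₀ = (2·1 + 6·3; 6·1 + 6·3) = (20, 24)
w2 = Pw1 = (2·20 + 6·24; 6·20 + 6·24) = (184, 264)
Ratio at component: 264 / 24 = 11.0000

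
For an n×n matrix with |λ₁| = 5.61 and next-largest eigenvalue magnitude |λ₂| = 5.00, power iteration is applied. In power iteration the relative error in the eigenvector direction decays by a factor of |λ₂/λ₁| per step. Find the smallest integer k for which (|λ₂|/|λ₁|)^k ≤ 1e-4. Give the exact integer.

|λ₂/λ₁| = 5.00/5.61 = 0.89127
Need k ≥ ln(1e-4) / ln(0.89127) = -9.2103 / -0.1151 ≈ 80.011
Smallest integer k satisfying the bound: 81

81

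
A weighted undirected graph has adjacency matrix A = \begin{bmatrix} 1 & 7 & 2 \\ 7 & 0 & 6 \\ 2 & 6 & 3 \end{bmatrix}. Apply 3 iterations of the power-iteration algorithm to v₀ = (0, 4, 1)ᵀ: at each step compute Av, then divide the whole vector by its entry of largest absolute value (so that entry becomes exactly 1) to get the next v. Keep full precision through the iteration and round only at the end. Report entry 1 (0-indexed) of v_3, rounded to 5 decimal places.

Av0 = (30.000000, 6.000000, 27.000000); divide by 30.000000 → v1 = (1.000000, 0.200000, 0.900000)
Av1 = (4.200000, 12.400000, 5.900000); divide by 12.400000 → v2 = (0.338710, 1.000000, 0.475806)
Av2 = (8.290323, 5.225806, 8.104839); divide by 8.290323 → v3 = (1.000000, 0.630350, 0.977626)
Requested entry of v3: 1944/3084 = 0.63035

0.63035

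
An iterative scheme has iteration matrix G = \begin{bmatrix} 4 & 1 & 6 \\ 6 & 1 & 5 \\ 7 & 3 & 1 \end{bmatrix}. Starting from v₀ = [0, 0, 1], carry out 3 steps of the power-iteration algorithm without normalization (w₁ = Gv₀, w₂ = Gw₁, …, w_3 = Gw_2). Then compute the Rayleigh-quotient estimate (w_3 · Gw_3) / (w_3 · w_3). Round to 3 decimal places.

w1 = Gv₀ = (4·0 + 1·0 + 6·1; 6·0 + 1·0 + 5·1; 7·0 + 3·0 + 1·1) = (6, 5, 1)
w2 = Gw1 = (4·6 + 1·5 + 6·1; 6·6 + 1·5 + 5·1; 7·6 + 3·5 + 1·1) = (35, 46, 58)
w3 = Gw2 = (534, 546, 441)
Gw3 = (5328, 5955, 5817)
w3·Gw3 = 534·5328 + 546·5955 + 441·5817 = 8661879; w3·w3 = 534·534 + 546·546 + 441·441 = 777753
λ ≈ 8661879/777753 = 11.137

λ ≈ 11.137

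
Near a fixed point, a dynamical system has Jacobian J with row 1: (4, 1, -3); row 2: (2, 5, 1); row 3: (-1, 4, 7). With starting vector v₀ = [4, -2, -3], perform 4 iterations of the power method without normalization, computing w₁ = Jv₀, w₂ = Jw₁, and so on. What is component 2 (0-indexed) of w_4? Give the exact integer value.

w1 = Jv₀ = (23, -5, -33)
w2 = Jw1 = (186, -12, -274)
w3 = Jw2 = (1554, 38, -2152)
w4 = Jw3 = (12710, 1146, -16466)
The requested component of w4 is -16466.

-16466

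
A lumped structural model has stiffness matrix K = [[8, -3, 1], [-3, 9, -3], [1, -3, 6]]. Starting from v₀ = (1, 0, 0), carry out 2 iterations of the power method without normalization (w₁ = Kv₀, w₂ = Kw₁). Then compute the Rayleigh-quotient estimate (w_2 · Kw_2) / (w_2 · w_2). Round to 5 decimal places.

w1 = Kv₀ = (8·1 + (-3)·0 + 1·0; (-3)·1 + 9·0 + (-3)·0; 1·1 + (-3)·0 + 6·0) = (8, -3, 1)
w2 = Kw1 = (8·8 + (-3)·(-3) + 1·1; (-3)·8 + 9·(-3) + (-3)·1; 1·8 + (-3)·(-3) + 6·1) = (74, -54, 23)
Kw2 = (777, -777, 374)
w2·Kw2 = 74·777 + (-54)·(-777) + 23·374 = 108058; w2·w2 = 74·74 + (-54)·(-54) + 23·23 = 8921
λ ≈ 108058/8921 = 12.11277

λ ≈ 12.11277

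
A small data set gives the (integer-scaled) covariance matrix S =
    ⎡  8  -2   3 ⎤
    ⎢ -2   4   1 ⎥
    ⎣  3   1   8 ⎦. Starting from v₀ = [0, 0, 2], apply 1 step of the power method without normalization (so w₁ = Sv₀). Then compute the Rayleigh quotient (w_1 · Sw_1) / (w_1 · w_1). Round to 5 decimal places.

w1 = Sv₀ = (8·0 + (-2)·0 + 3·2; (-2)·0 + 4·0 + 1·2; 3·0 + 1·0 + 8·2) = (6, 2, 16)
Sw1 = (92, 12, 148)
w1·Sw1 = 6·92 + 2·12 + 16·148 = 2944; w1·w1 = 6·6 + 2·2 + 16·16 = 296
λ ≈ 2944/296 = 9.94595

9.94595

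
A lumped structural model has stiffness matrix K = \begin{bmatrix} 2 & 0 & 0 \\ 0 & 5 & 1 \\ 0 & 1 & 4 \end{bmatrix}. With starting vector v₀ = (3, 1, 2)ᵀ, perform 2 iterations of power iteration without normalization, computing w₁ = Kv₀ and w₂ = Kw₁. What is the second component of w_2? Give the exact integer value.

44

w1 = Kv₀ = (6, 7, 9)
w2 = Kw1 = (12, 44, 43)
The requested component of w2 is 44.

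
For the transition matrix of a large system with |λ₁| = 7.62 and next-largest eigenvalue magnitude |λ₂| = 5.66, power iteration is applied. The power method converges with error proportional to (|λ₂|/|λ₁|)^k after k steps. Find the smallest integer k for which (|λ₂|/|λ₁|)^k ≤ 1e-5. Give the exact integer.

|λ₂/λ₁| = 5.66/7.62 = 0.74278
Need k ≥ ln(1e-5) / ln(0.74278) = -11.5129 / -0.2974 ≈ 38.718
Smallest integer k satisfying the bound: 39

39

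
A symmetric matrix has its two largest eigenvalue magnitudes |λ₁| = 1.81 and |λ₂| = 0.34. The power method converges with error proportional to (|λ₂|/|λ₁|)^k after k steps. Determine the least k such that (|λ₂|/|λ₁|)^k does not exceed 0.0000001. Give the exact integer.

10

|λ₂/λ₁| = 0.34/1.81 = 0.18785
Need k ≥ ln(0.0000001) / ln(0.18785) = -16.1181 / -1.6721 ≈ 9.639
Smallest integer k satisfying the bound: 10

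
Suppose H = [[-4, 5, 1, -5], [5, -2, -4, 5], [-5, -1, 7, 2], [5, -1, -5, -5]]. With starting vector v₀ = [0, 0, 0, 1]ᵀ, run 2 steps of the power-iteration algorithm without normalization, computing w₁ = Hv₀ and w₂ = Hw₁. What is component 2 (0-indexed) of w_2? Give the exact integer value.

24

w1 = Hv₀ = (-5, 5, 2, -5)
w2 = Hw1 = (72, -68, 24, -15)
The requested component of w2 is 24.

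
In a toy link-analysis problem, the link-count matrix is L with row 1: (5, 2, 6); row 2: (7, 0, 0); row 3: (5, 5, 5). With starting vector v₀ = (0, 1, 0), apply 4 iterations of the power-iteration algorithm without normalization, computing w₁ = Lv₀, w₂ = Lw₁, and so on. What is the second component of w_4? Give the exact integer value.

w1 = Lv₀ = (5·0 + 2·1 + 6·0; 7·0 + 0·1 + 0·0; 5·0 + 5·1 + 5·0) = (2, 0, 5)
w2 = Lw1 = (5·2 + 2·0 + 6·5; 7·2 + 0·0 + 0·5; 5·2 + 5·0 + 5·5) = (40, 14, 35)
w3 = Lw2 = (438, 280, 445)
w4 = Lw3 = (5420, 3066, 5815)
The requested component of w4 is 3066.

3066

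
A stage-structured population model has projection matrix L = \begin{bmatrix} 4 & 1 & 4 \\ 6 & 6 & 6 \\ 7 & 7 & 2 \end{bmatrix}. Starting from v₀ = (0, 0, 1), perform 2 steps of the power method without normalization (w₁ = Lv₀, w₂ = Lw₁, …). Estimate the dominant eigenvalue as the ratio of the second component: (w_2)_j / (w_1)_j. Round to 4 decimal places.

w1 = Lv₀ = (4, 6, 2)
w2 = Lw1 = (30, 72, 74)
Ratio at component: 72 / 6 = 12.0000

λ ≈ 12.0000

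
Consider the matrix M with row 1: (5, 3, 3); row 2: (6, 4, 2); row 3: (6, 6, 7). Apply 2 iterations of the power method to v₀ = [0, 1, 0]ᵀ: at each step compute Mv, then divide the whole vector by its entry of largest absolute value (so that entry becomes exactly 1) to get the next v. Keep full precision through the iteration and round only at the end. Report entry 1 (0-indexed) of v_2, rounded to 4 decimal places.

Mv0 = (3.00000, 4.00000, 6.00000); divide by 6.00000 → v1 = (0.50000, 0.66667, 1.00000)
Mv1 = (7.50000, 7.66667, 14.00000); divide by 14.00000 → v2 = (0.53571, 0.54762, 1.00000)
Requested entry of v2: 46/84 = 0.5476

0.5476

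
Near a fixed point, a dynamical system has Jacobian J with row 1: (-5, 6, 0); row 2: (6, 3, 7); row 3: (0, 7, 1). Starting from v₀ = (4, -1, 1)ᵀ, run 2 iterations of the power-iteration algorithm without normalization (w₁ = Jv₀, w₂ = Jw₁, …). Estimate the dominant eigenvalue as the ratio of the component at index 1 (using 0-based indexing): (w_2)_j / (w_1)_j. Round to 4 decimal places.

w1 = Jv₀ = ((-5)·4 + 6·(-1) + 0·1; 6·4 + 3·(-1) + 7·1; 0·4 + 7·(-1) + 1·1) = (-26, 28, -6)
w2 = Jw1 = ((-5)·(-26) + 6·28 + 0·(-6); 6·(-26) + 3·28 + 7·(-6); 0·(-26) + 7·28 + 1·(-6)) = (298, -114, 190)
Ratio at component: -114 / 28 = -4.0714

λ ≈ -4.0714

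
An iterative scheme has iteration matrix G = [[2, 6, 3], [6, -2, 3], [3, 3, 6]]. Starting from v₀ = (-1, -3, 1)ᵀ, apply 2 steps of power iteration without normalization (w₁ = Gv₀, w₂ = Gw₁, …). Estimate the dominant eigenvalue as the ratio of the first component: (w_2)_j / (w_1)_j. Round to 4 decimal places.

2.0000

w1 = Gv₀ = (-17, 3, -6)
w2 = Gw1 = (-34, -126, -78)
Ratio at component: -34 / -17 = 2.0000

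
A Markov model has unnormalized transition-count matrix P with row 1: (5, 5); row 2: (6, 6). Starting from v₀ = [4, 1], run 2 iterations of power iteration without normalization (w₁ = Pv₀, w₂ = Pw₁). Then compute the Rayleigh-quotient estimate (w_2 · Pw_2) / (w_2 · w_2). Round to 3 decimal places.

w1 = Pv₀ = (5·4 + 5·1; 6·4 + 6·1) = (25, 30)
w2 = Pw1 = (5·25 + 5·30; 6·25 + 6·30) = (275, 330)
Pw2 = (3025, 3630)
w2·Pw2 = 275·3025 + 330·3630 = 2029775; w2·w2 = 275·275 + 330·330 = 184525
λ ≈ 2029775/184525 = 11.000

λ ≈ 11.000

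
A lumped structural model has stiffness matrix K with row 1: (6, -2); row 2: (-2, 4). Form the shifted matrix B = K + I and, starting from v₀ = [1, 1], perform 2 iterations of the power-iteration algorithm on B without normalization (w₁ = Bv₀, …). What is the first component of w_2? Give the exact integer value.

B = K + I has rows (7, -2); (-2, 5)
w1 = Bv₀ = (7·1 + (-2)·1; (-2)·1 + 5·1) = (5, 3)
w2 = Bw1 = (7·5 + (-2)·3; (-2)·5 + 5·3) = (29, 5)
Requested component of w2: 29

29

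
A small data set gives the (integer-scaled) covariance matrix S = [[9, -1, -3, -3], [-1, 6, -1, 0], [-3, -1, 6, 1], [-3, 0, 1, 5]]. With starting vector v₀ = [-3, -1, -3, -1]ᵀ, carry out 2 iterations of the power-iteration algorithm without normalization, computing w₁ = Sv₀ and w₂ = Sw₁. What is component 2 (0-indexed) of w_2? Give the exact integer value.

w1 = Sv₀ = (9·(-3) + (-1)·(-1) + (-3)·(-3) + (-3)·(-1); (-1)·(-3) + 6·(-1) + (-1)·(-3) + 0·(-1); (-3)·(-3) + (-1)·(-1) + 6·(-3) + 1·(-1); (-3)·(-3) + 0·(-1) + 1·(-3) + 5·(-1)) = (-14, 0, -9, 1)
w2 = Sw1 = (9·(-14) + (-1)·0 + (-3)·(-9) + (-3)·1; (-1)·(-14) + 6·0 + (-1)·(-9) + 0·1; (-3)·(-14) + (-1)·0 + 6·(-9) + 1·1; (-3)·(-14) + 0·0 + 1·(-9) + 5·1) = (-102, 23, -11, 38)
The requested component of w2 is -11.

-11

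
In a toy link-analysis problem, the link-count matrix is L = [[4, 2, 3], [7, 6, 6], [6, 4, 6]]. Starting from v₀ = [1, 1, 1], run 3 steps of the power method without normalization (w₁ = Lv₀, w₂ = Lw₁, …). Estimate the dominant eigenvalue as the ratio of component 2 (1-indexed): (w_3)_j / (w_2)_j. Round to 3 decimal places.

w1 = Lv₀ = (4·1 + 2·1 + 3·1; 7·1 + 6·1 + 6·1; 6·1 + 4·1 + 6·1) = (9, 19, 16)
w2 = Lw1 = (4·9 + 2·19 + 3·16; 7·9 + 6·19 + 6·16; 6·9 + 4·19 + 6·16) = (122, 273, 226)
w3 = Lw2 = (1712, 3848, 3180)
Ratio at component: 3848 / 273 = 14.095

λ ≈ 14.095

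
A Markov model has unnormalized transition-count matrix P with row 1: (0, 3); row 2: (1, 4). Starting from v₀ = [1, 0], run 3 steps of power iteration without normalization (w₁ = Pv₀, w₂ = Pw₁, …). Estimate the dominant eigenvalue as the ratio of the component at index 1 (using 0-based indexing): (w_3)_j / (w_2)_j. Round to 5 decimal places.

λ ≈ 4.75000

w1 = Pv₀ = (0·1 + 3·0; 1·1 + 4·0) = (0, 1)
w2 = Pw1 = (0·0 + 3·1; 1·0 + 4·1) = (3, 4)
w3 = Pw2 = (12, 19)
Ratio at component: 19 / 4 = 4.75000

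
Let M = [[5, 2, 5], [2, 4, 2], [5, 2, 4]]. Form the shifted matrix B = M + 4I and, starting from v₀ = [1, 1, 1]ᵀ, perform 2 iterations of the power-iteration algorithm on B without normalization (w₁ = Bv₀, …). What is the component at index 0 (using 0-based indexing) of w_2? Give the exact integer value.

243

B = M + 4I has rows (9, 2, 5); (2, 8, 2); (5, 2, 8)
w1 = Bv₀ = (16, 12, 15)
w2 = Bw1 = (243, 158, 224)
Requested component of w2: 243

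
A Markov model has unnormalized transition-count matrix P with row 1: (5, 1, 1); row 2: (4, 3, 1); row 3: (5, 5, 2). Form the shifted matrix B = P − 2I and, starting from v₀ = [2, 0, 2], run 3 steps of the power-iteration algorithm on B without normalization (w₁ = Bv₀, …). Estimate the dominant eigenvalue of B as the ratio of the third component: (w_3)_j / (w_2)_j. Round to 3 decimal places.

B = P − 2I has rows (3, 1, 1); (4, 1, 1); (5, 5, 0)
w1 = Bv₀ = (3·2 + 1·0 + 1·2; 4·2 + 1·0 + 1·2; 5·2 + 5·0 + 0·2) = (8, 10, 10)
w2 = Bw1 = (3·8 + 1·10 + 1·10; 4·8 + 1·10 + 1·10; 5·8 + 5·10 + 0·10) = (44, 52, 90)
w3 = Bw2 = (274, 318, 480)
Ratio: 480/90 = 5.333

μ ≈ 5.333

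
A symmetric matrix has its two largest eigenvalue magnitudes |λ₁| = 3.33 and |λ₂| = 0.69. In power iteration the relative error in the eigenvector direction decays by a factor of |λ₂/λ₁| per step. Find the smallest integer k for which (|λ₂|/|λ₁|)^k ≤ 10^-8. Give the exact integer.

12

|λ₂/λ₁| = 0.69/3.33 = 0.20721
Need k ≥ ln(10^-8) / ln(0.20721) = -18.4207 / -1.5740 ≈ 11.703
Smallest integer k satisfying the bound: 12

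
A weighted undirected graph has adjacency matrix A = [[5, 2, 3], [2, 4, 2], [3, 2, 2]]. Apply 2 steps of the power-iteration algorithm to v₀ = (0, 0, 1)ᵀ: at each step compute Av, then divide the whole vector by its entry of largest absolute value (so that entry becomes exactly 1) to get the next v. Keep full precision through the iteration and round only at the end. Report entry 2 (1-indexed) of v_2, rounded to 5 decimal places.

Av0 = (3.000000, 2.000000, 2.000000); divide by 3.000000 → v1 = (1.000000, 0.666667, 0.666667)
Av1 = (8.333333, 6.000000, 5.666667); divide by 8.333333 → v2 = (1.000000, 0.720000, 0.680000)
Requested entry of v2: 18/25 = 0.72000

0.72000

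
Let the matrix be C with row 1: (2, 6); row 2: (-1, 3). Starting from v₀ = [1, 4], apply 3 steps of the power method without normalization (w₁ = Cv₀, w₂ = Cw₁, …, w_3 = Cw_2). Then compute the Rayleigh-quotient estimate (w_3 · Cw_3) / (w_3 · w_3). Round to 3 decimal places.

0.553

w1 = Cv₀ = (26, 11)
w2 = Cw1 = (118, 7)
w3 = Cw2 = (278, -97)
Cw3 = (-26, -569)
w3·Cw3 = 278·(-26) + (-97)·(-569) = 47965; w3·w3 = 278·278 + (-97)·(-97) = 86693
λ ≈ 47965/86693 = 0.553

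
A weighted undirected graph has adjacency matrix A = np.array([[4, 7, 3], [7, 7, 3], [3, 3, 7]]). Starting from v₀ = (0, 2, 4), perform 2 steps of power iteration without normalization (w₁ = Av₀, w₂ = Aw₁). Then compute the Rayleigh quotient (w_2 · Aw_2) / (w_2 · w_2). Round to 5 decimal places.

λ ≈ 14.83755

w1 = Av₀ = (4·0 + 7·2 + 3·4; 7·0 + 7·2 + 3·4; 3·0 + 3·2 + 7·4) = (26, 26, 34)
w2 = Aw1 = (4·26 + 7·26 + 3·34; 7·26 + 7·26 + 3·34; 3·26 + 3·26 + 7·34) = (388, 466, 394)
Aw2 = (5996, 7160, 5320)
w2·Aw2 = 388·5996 + 466·7160 + 394·5320 = 7759088; w2·w2 = 388·388 + 466·466 + 394·394 = 522936
λ ≈ 7759088/522936 = 14.83755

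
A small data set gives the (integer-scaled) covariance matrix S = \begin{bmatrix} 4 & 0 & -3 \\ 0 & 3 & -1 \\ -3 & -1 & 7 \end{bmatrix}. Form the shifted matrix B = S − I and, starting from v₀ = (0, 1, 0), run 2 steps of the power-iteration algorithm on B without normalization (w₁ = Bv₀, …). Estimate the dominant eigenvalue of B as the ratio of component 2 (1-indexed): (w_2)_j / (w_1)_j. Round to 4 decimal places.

μ ≈ 2.5000

B = S − I has rows (3, 0, -3); (0, 2, -1); (-3, -1, 6)
w1 = Bv₀ = (0, 2, -1)
w2 = Bw1 = (3, 5, -8)
Ratio: 5/2 = 2.5000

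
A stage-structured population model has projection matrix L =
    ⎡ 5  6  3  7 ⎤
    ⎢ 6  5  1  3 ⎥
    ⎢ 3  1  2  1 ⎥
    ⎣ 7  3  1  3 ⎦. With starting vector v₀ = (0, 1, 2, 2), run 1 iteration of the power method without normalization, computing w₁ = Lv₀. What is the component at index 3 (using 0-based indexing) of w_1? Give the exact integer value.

11

w1 = Lv₀ = (26, 13, 7, 11)
The requested component of w1 is 11.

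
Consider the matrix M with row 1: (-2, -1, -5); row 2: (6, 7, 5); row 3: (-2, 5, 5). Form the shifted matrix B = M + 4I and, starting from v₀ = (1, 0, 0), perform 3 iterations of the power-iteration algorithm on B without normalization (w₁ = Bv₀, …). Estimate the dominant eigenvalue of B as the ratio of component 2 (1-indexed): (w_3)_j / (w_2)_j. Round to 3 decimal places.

B = M + 4I has rows (2, -1, -5); (6, 11, 5); (-2, 5, 9)
w1 = Bv₀ = (2·1 + (-1)·0 + (-5)·0; 6·1 + 11·0 + 5·0; (-2)·1 + 5·0 + 9·0) = (2, 6, -2)
w2 = Bw1 = (2·2 + (-1)·6 + (-5)·(-2); 6·2 + 11·6 + 5·(-2); (-2)·2 + 5·6 + 9·(-2)) = (8, 68, 8)
w3 = Bw2 = (-92, 836, 396)
Ratio: 836/68 = 12.294

12.294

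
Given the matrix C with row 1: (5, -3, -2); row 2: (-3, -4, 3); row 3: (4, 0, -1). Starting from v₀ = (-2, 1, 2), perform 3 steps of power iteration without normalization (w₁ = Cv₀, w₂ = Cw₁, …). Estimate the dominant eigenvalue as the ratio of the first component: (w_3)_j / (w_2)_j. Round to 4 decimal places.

3.3258

w1 = Cv₀ = (-17, 8, -10)
w2 = Cw1 = (-89, -11, -58)
w3 = Cw2 = (-296, 137, -298)
Ratio at component: -296 / -89 = 3.3258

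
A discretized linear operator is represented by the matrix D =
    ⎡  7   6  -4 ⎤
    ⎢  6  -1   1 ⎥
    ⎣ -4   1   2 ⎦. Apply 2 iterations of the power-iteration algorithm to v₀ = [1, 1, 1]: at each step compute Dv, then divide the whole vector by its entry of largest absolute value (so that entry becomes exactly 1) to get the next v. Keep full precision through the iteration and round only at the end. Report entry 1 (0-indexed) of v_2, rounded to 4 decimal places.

Dv0 = (9.00000, 6.00000, -1.00000); divide by 9.00000 → v1 = (1.00000, 0.66667, -0.11111)
Dv1 = (11.44444, 5.22222, -3.55556); divide by 11.44444 → v2 = (1.00000, 0.45631, -0.31068)
Requested entry of v2: 47/103 = 0.4563

0.4563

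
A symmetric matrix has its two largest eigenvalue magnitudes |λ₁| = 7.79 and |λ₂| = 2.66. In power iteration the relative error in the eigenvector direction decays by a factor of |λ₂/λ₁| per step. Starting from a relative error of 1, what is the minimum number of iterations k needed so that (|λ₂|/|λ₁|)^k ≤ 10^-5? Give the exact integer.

11

|λ₂/λ₁| = 2.66/7.79 = 0.34146
Need k ≥ ln(10^-5) / ln(0.34146) = -11.5129 / -1.0745 ≈ 10.715
Smallest integer k satisfying the bound: 11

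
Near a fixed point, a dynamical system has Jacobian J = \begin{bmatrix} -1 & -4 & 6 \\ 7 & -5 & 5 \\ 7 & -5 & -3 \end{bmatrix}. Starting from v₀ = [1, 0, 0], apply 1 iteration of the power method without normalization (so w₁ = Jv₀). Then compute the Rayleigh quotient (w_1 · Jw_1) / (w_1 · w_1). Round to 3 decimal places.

w1 = Jv₀ = ((-1)·1 + (-4)·0 + 6·0; 7·1 + (-5)·0 + 5·0; 7·1 + (-5)·0 + (-3)·0) = (-1, 7, 7)
Jw1 = (15, -7, -63)
w1·Jw1 = (-1)·15 + 7·(-7) + 7·(-63) = -505; w1·w1 = (-1)·(-1) + 7·7 + 7·7 = 99
λ ≈ -505/99 = -5.101

λ ≈ -5.101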